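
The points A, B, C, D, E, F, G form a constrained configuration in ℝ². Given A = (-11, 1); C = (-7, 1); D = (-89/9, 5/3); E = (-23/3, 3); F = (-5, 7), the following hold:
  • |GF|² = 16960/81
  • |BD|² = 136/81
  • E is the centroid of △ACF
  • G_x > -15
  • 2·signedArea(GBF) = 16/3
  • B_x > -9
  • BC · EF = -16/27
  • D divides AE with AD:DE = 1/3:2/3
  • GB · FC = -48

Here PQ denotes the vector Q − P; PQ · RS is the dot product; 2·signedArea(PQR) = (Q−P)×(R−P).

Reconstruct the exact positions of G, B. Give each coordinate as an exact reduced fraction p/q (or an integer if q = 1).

B = (-79/9, 7/3)
G = (-133/9, -11/3)

1. B_x = -79/9  [line -8/3·x + -4·y + -380/27 = 0 ∩ |BD|² = 136/81]
2. B_y = 7/3  [line -8/3·x + -4·y + -380/27 = 0 ∩ |BD|² = 136/81]
   → B = (-79/9, 7/3)
3. G_x = -133/9  [2·signedArea(GBF) = 16/3 ∩ GB · FC = -48]
4. G_y = -11/3  [2·signedArea(GBF) = 16/3 ∩ GB · FC = -48]
   → G = (-133/9, -11/3)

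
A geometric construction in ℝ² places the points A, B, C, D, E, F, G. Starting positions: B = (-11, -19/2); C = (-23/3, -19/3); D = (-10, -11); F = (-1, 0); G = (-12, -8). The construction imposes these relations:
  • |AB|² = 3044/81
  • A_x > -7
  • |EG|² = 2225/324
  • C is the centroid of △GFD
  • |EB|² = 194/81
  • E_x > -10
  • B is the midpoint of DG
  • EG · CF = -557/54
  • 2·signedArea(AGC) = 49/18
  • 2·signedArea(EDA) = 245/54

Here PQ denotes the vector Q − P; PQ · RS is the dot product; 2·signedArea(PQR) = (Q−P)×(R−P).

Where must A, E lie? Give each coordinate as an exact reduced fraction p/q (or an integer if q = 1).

A = (-59/9, -95/18)
E = (-86/9, -161/18)

1. A_x = -59/9  [line -5/3·x + 13/3·y + 215/18 = 0 ∩ |AB|² = 3044/81]
2. A_y = -95/18  [line -5/3·x + 13/3·y + 215/18 = 0 ∩ |AB|² = 3044/81]
   → A = (-59/9, -95/18)
3. E_x = -86/9  [2·signedArea(EDA) = 245/54 ∩ EG · CF = -557/54]
4. E_y = -161/18  [2·signedArea(EDA) = 245/54 ∩ EG · CF = -557/54]
   → E = (-86/9, -161/18)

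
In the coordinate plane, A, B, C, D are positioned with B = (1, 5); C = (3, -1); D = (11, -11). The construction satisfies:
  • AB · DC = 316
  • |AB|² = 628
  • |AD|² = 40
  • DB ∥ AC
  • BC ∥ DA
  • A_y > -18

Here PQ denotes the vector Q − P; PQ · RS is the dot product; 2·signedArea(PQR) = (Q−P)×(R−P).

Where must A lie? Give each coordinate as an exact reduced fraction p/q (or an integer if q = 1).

A = (13, -17)

1. A_x = 13  [DB ∥ AC ∩ BC ∥ DA]
2. A_y = -17  [DB ∥ AC ∩ BC ∥ DA]
   → A = (13, -17)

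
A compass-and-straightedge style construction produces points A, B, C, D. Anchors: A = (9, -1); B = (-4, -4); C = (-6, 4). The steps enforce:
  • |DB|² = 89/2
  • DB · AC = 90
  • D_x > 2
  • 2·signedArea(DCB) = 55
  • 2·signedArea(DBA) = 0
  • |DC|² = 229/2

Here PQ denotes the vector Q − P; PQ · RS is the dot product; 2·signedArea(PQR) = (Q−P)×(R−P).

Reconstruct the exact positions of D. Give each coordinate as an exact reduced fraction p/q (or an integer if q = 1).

1. D_x = 5/2  [2·signedArea(DBA) = 0 ∩ 2·signedArea(DCB) = 55]
2. D_y = -5/2  [2·signedArea(DBA) = 0 ∩ 2·signedArea(DCB) = 55]
   → D = (5/2, -5/2)

D = (5/2, -5/2)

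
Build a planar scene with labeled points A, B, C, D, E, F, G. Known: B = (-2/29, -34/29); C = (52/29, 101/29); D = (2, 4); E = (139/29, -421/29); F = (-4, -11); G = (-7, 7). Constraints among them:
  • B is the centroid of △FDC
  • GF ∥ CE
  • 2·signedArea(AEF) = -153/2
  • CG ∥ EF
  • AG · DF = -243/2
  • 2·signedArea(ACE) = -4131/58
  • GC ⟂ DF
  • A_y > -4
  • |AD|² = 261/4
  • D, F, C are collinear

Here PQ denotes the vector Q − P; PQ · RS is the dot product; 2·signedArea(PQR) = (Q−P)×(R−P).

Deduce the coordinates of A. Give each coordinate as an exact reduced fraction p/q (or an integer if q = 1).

A = (-1, -7/2)

1. A_x = -1  [2·signedArea(ACE) = -4131/58 ∩ 2·signedArea(AEF) = -153/2]
2. A_y = -7/2  [2·signedArea(ACE) = -4131/58 ∩ 2·signedArea(AEF) = -153/2]
   → A = (-1, -7/2)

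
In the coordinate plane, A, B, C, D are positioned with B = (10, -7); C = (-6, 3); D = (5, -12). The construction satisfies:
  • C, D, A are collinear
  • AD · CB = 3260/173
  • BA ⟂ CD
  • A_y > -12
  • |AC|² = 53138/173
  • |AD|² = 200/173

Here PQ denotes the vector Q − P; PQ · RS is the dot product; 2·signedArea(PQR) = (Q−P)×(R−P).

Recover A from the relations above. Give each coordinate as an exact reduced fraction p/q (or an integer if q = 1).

A = (755/173, -1926/173)

1. A_x = 755/173  [C, D, A are collinear ∩ BA ⟂ CD]
2. A_y = -1926/173  [C, D, A are collinear ∩ BA ⟂ CD]
   → A = (755/173, -1926/173)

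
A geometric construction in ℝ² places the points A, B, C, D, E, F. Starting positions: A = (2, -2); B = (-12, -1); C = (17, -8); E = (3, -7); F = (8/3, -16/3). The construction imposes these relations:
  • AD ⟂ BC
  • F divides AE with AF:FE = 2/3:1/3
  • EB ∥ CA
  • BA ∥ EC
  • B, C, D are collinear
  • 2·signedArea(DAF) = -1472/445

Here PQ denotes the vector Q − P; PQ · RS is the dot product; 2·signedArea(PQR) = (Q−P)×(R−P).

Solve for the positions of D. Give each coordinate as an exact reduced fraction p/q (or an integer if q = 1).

D = (1297/890, -3781/890)

1. D_x = 1297/890  [B, C, D are collinear ∩ AD ⟂ BC]
2. D_y = -3781/890  [B, C, D are collinear ∩ AD ⟂ BC]
   → D = (1297/890, -3781/890)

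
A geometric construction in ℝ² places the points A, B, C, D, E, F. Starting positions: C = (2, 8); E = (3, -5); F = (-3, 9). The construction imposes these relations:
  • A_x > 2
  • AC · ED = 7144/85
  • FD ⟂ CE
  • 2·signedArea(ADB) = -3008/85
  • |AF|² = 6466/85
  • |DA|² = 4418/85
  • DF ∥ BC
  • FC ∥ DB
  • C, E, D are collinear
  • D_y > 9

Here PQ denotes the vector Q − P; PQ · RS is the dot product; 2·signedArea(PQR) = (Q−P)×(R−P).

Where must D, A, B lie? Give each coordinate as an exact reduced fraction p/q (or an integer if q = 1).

A = (208/85, 186/85)
B = (586/85, 712/85)
D = (161/85, 797/85)

1. D_x = 161/85  [C, E, D are collinear ∩ FD ⟂ CE]
2. D_y = 797/85  [C, E, D are collinear ∩ FD ⟂ CE]
   → D = (161/85, 797/85)
3. A_x = 208/85  [line 94/85·x + -1222/85·y + 2444/85 = 0 ∩ |AF|² = 6466/85]
4. A_y = 186/85  [line 94/85·x + -1222/85·y + 2444/85 = 0 ∩ |AF|² = 6466/85]
   → A = (208/85, 186/85)
5. B_x = 586/85  [DF ∥ BC ∩ FC ∥ DB]
6. B_y = 712/85  [DF ∥ BC ∩ FC ∥ DB]
   → B = (586/85, 712/85)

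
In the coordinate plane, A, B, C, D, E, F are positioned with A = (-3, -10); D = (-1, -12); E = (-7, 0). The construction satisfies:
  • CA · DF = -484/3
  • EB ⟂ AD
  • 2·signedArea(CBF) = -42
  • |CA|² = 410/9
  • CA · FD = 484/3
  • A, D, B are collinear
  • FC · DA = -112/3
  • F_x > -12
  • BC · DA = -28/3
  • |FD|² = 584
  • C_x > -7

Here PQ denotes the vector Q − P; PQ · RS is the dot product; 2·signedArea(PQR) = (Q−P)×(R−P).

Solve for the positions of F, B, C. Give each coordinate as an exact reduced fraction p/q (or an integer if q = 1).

B = (-10, -3)
C = (-20/3, -13/3)
F = (-11, 10)

1. B_x = -10  [A, D, B are collinear ∩ EB ⟂ AD]
2. B_y = -3  [A, D, B are collinear ∩ EB ⟂ AD]
   → B = (-10, -3)
3. C_x = -20/3  [line -2·x + 2·y + -14/3 = 0 ∩ |CA|² = 410/9]
4. C_y = -13/3  [line -2·x + 2·y + -14/3 = 0 ∩ |CA|² = 410/9]
   → C = (-20/3, -13/3)
5. F_x = -11  [FC · DA = -112/3 ∩ CA · FD = 484/3]
6. F_y = 10  [FC · DA = -112/3 ∩ CA · FD = 484/3]
   → F = (-11, 10)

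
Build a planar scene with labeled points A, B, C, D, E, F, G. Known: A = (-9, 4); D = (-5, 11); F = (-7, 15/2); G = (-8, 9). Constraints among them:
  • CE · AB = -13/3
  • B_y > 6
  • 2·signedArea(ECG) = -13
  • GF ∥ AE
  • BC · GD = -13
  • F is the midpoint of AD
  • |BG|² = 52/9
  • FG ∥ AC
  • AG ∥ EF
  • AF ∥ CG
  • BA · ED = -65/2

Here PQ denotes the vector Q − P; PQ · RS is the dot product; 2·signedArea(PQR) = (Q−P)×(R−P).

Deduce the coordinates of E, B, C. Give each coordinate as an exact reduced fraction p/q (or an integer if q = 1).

B = (-20/3, 7)
C = (-10, 11/2)
E = (-8, 5/2)

1. E_x = -8  [AG ∥ EF ∩ GF ∥ AE]
2. E_y = 5/2  [AG ∥ EF ∩ GF ∥ AE]
   → E = (-8, 5/2)
3. C_x = -10  [AF ∥ CG ∩ FG ∥ AC]
4. C_y = 11/2  [AF ∥ CG ∩ FG ∥ AC]
   → C = (-10, 11/2)
5. B_x = -20/3  [BA · ED = -65/2 ∩ BC · GD = -13]
6. B_y = 7  [BA · ED = -65/2 ∩ BC · GD = -13]
   → B = (-20/3, 7)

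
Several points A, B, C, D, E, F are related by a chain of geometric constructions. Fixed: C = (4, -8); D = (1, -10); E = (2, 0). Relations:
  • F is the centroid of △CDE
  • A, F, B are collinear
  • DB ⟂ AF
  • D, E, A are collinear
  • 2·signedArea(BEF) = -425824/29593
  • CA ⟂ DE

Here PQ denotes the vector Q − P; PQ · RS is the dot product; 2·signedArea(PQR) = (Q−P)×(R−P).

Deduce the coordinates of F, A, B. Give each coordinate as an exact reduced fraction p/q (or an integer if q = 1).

A = (124/101, -780/101)
B = (48541/384709, -3631350/384709)
F = (7/3, -6)

1. F_x = 7/3  [F is the centroid of △CDE]
2. F_y = -6  [F is the centroid of △CDE]
   → F = (7/3, -6)
3. A_x = 124/101  [D, E, A are collinear ∩ CA ⟂ DE]
4. A_y = -780/101  [D, E, A are collinear ∩ CA ⟂ DE]
   → A = (124/101, -780/101)
5. B_x = 48541/384709  [A, F, B are collinear ∩ DB ⟂ AF]
6. B_y = -3631350/384709  [A, F, B are collinear ∩ DB ⟂ AF]
   → B = (48541/384709, -3631350/384709)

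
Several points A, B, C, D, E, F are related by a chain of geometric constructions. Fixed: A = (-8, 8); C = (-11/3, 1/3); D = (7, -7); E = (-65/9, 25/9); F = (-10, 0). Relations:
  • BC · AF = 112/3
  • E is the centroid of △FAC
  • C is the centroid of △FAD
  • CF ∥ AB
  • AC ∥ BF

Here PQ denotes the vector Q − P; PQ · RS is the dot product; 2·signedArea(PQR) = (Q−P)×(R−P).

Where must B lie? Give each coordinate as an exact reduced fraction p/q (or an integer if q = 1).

1. B_x = -43/3  [AC ∥ BF ∩ CF ∥ AB]
2. B_y = 23/3  [AC ∥ BF ∩ CF ∥ AB]
   → B = (-43/3, 23/3)

B = (-43/3, 23/3)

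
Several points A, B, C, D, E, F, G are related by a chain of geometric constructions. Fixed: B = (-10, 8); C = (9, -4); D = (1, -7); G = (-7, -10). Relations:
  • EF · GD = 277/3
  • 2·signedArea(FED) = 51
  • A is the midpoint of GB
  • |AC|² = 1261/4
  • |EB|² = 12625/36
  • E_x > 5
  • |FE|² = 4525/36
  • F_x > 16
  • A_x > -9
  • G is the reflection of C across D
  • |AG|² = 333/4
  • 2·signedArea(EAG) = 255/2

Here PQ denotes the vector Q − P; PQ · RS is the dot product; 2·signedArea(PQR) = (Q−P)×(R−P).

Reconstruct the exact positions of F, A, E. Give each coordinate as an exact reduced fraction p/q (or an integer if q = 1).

A = (-17/2, -1)
E = (35/6, -2)
F = (17, -1)

1. A_x = -17/2  [A is the midpoint of GB]
2. A_y = -1  [A is the midpoint of GB]
   → A = (-17/2, -1)
3. E_x = 35/6  [line 9·x + 3/2·y + -99/2 = 0 ∩ |EB|² = 12625/36]
4. E_y = -2  [line 9·x + 3/2·y + -99/2 = 0 ∩ |EB|² = 12625/36]
   → E = (35/6, -2)
5. F_x = 17  [2·signedArea(FED) = 51 ∩ EF · GD = 277/3]
6. F_y = -1  [2·signedArea(FED) = 51 ∩ EF · GD = 277/3]
   → F = (17, -1)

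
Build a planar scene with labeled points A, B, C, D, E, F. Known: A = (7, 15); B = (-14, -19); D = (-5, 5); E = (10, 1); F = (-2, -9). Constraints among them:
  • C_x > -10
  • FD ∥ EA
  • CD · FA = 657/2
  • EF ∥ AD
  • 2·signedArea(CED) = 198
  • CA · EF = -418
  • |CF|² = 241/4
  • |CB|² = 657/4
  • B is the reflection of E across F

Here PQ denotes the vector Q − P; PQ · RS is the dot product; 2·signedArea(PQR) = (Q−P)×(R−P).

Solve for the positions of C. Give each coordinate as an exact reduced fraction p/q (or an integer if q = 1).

C = (-19/2, -7)

1. C_x = -19/2  [2·signedArea(CED) = 198 ∩ CA · EF = -418]
2. C_y = -7  [2·signedArea(CED) = 198 ∩ CA · EF = -418]
   → C = (-19/2, -7)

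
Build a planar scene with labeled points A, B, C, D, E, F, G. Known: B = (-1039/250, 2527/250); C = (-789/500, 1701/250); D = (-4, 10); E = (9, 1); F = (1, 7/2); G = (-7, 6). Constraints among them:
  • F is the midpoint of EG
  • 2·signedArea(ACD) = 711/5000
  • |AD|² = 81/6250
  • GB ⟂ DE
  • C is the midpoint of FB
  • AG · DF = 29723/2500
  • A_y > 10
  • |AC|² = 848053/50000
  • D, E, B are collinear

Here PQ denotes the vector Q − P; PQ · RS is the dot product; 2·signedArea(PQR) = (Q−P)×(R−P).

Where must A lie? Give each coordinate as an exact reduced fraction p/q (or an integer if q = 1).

A = (-5117/1250, 12581/1250)

1. A_x = -5117/1250  [2·signedArea(ACD) = 711/5000 ∩ AG · DF = 29723/2500]
2. A_y = 12581/1250  [2·signedArea(ACD) = 711/5000 ∩ AG · DF = 29723/2500]
   → A = (-5117/1250, 12581/1250)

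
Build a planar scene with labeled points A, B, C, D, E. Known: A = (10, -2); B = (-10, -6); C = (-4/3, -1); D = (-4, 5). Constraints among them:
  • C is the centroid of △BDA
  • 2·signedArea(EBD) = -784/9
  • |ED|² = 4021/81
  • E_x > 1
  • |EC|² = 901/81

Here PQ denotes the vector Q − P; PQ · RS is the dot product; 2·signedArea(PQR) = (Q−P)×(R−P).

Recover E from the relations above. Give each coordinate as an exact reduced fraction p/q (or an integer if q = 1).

E = (14/9, 2/3)

1. E_x = 14/9  [line -11·x + 6·y + 118/9 = 0 ∩ |EC|² = 901/81]
2. E_y = 2/3  [line -11·x + 6·y + 118/9 = 0 ∩ |EC|² = 901/81]
   → E = (14/9, 2/3)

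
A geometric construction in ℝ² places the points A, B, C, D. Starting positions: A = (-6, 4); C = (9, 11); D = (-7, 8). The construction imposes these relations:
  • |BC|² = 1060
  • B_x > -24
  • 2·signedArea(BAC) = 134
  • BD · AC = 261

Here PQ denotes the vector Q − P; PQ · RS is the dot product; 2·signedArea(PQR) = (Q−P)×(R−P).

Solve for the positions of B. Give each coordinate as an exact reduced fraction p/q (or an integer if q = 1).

B = (-23, 5)

1. B_x = -23  [2·signedArea(BAC) = 134 ∩ BD · AC = 261]
2. B_y = 5  [2·signedArea(BAC) = 134 ∩ BD · AC = 261]
   → B = (-23, 5)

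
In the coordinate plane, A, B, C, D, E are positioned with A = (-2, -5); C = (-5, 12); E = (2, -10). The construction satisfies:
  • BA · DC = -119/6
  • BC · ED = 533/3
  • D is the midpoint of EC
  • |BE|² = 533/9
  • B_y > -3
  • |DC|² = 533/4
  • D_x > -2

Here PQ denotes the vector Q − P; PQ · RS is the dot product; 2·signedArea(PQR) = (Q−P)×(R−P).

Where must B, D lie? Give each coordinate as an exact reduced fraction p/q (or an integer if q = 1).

B = (-1/3, -8/3)
D = (-3/2, 1)

1. D_x = -3/2  [D is the midpoint of EC]
2. D_y = 1  [D is the midpoint of EC]
   → D = (-3/2, 1)
3. B_x = -1/3  [line 7/2·x + -11·y + -169/6 = 0 ∩ |BE|² = 533/9]
4. B_y = -8/3  [line 7/2·x + -11·y + -169/6 = 0 ∩ |BE|² = 533/9]
   → B = (-1/3, -8/3)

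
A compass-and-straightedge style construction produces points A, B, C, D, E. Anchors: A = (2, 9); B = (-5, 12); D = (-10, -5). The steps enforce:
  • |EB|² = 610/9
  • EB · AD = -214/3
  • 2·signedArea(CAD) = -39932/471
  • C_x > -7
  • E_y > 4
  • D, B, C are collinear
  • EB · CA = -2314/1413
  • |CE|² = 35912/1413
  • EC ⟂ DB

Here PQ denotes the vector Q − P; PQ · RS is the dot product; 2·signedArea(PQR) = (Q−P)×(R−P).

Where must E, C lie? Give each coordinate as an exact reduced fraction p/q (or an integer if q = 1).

1. C_x = -3220/471  [D, B, C are collinear ∩ 2·signedArea(CAD) = -39932/471]
2. C_y = 2711/471  [D, B, C are collinear ∩ 2·signedArea(CAD) = -39932/471]
   → C = (-3220/471, 2711/471)
3. E_x = -2  [EB · CA = -2314/1413 ∩ EC ⟂ DB]
4. E_y = 13/3  [EB · CA = -2314/1413 ∩ EC ⟂ DB]
   → E = (-2, 13/3)

C = (-3220/471, 2711/471)
E = (-2, 13/3)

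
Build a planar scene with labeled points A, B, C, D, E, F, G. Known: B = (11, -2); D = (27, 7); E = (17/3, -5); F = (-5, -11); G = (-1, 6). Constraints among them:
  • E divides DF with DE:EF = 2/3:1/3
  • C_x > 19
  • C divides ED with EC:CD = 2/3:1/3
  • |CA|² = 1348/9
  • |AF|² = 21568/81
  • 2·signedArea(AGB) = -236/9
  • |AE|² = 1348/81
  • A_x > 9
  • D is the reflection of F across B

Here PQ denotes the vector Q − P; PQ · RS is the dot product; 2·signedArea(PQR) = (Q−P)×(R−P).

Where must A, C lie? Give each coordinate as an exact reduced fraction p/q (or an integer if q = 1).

A = (83/9, -3)
C = (179/9, 3)

1. A_x = 83/9  [line 8·x + 12·y + -340/9 = 0 ∩ |AE|² = 1348/81]
2. A_y = -3  [line 8·x + 12·y + -340/9 = 0 ∩ |AE|² = 1348/81]
   → A = (83/9, -3)
3. C_x = 179/9  [C divides ED with EC:CD = 2/3:1/3]
4. C_y = 3  [C divides ED with EC:CD = 2/3:1/3]
   → C = (179/9, 3)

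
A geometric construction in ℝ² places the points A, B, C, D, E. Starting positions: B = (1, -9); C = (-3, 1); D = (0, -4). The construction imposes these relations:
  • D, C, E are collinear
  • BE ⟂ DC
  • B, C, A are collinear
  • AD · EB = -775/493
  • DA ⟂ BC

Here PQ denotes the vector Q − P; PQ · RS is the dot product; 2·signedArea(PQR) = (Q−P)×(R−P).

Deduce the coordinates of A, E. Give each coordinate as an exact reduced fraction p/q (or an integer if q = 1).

1. A_x = -25/29  [B, C, A are collinear ∩ DA ⟂ BC]
2. A_y = -126/29  [B, C, A are collinear ∩ DA ⟂ BC]
   → A = (-25/29, -126/29)
3. E_x = 42/17  [D, C, E are collinear ∩ BE ⟂ DC]
4. E_y = -138/17  [D, C, E are collinear ∩ BE ⟂ DC]
   → E = (42/17, -138/17)

A = (-25/29, -126/29)
E = (42/17, -138/17)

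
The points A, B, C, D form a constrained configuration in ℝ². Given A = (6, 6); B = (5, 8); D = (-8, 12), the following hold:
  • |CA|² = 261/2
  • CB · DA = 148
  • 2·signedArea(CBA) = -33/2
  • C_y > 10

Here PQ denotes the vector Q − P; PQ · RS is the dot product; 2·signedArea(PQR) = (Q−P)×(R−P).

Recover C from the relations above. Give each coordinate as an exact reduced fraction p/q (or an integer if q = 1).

C = (-9/2, 21/2)

1. C_x = -9/2  [2·signedArea(CBA) = -33/2 ∩ CB · DA = 148]
2. C_y = 21/2  [2·signedArea(CBA) = -33/2 ∩ CB · DA = 148]
   → C = (-9/2, 21/2)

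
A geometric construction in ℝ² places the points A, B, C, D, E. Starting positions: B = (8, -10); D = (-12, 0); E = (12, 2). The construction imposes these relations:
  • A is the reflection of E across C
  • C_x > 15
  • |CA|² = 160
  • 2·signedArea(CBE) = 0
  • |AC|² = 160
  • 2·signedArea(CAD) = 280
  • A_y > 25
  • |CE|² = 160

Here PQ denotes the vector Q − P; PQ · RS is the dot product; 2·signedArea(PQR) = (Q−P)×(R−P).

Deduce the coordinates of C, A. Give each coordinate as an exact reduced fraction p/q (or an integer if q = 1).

1. C_x = 16  [line -12·x + 4·y + 136 = 0 ∩ |CE|² = 160]
2. C_y = 14  [line -12·x + 4·y + 136 = 0 ∩ |CE|² = 160]
   → C = (16, 14)
3. A_x = 20  [A is the reflection of E across C]
4. A_y = 26  [A is the reflection of E across C]
   → A = (20, 26)

A = (20, 26)
C = (16, 14)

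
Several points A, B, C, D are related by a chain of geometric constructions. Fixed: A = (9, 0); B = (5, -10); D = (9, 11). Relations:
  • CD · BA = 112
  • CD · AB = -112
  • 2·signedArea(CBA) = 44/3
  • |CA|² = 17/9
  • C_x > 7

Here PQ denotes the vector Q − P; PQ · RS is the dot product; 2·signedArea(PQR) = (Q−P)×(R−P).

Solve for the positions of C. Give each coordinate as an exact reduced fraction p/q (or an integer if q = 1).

C = (23/3, 1/3)

1. C_x = 23/3  [CD · BA = 112 ∩ 2·signedArea(CBA) = 44/3]
2. C_y = 1/3  [CD · BA = 112 ∩ 2·signedArea(CBA) = 44/3]
   → C = (23/3, 1/3)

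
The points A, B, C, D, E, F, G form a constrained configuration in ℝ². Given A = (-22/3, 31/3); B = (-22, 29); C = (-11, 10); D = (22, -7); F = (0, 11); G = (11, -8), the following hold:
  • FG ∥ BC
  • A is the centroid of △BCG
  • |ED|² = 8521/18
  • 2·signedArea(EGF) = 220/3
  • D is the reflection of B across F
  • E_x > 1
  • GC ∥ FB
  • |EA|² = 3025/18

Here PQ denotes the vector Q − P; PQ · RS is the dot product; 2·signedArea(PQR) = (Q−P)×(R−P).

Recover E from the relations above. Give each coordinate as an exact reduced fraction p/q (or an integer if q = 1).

E = (11/6, 7/6)

1. E_x = 11/6  [line -19·x + -11·y + 143/3 = 0 ∩ |EA|² = 3025/18]
2. E_y = 7/6  [line -19·x + -11·y + 143/3 = 0 ∩ |EA|² = 3025/18]
   → E = (11/6, 7/6)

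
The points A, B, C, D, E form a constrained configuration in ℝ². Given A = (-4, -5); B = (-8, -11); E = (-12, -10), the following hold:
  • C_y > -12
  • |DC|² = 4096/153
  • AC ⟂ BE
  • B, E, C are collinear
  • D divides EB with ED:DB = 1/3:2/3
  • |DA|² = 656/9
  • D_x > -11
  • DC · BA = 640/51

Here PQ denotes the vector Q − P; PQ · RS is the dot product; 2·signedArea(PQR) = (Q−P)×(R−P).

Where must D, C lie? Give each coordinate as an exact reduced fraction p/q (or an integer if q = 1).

C = (-96/17, -197/17)
D = (-32/3, -31/3)

1. D_x = -32/3  [D divides EB with ED:DB = 1/3:2/3]
2. D_y = -31/3  [D divides EB with ED:DB = 1/3:2/3]
   → D = (-32/3, -31/3)
3. C_x = -96/17  [B, E, C are collinear ∩ AC ⟂ BE]
4. C_y = -197/17  [B, E, C are collinear ∩ AC ⟂ BE]
   → C = (-96/17, -197/17)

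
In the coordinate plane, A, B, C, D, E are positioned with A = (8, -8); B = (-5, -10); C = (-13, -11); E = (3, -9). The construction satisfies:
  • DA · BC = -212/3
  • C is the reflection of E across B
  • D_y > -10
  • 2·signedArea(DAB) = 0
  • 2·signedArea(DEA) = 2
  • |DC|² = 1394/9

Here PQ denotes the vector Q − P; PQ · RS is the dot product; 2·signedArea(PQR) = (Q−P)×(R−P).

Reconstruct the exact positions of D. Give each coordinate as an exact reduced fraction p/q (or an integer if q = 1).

D = (-2/3, -28/3)

1. D_x = -2/3  [2·signedArea(DAB) = 0 ∩ DA · BC = -212/3]
2. D_y = -28/3  [2·signedArea(DAB) = 0 ∩ DA · BC = -212/3]
   → D = (-2/3, -28/3)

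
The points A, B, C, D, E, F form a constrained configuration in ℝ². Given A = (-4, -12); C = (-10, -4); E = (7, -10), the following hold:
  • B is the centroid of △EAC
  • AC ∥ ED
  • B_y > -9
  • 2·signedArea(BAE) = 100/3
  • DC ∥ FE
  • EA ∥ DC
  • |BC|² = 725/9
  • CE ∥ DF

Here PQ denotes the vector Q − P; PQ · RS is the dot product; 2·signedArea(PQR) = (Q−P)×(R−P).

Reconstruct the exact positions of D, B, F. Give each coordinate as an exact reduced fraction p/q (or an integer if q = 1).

1. D_x = 1  [EA ∥ DC ∩ AC ∥ ED]
2. D_y = -2  [EA ∥ DC ∩ AC ∥ ED]
   → D = (1, -2)
3. B_x = -7/3  [B is the centroid of △EAC]
4. B_y = -26/3  [B is the centroid of △EAC]
   → B = (-7/3, -26/3)
5. F_x = 18  [DC ∥ FE ∩ CE ∥ DF]
6. F_y = -8  [DC ∥ FE ∩ CE ∥ DF]
   → F = (18, -8)

B = (-7/3, -26/3)
D = (1, -2)
F = (18, -8)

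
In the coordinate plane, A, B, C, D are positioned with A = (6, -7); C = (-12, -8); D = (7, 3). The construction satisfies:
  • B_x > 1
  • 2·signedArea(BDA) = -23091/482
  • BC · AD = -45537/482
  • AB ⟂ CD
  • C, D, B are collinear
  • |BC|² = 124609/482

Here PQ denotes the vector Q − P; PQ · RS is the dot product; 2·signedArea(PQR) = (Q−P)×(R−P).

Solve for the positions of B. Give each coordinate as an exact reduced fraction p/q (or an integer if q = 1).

1. B_x = 923/482  [C, D, B are collinear ∩ AB ⟂ CD]
2. B_y = 27/482  [C, D, B are collinear ∩ AB ⟂ CD]
   → B = (923/482, 27/482)

B = (923/482, 27/482)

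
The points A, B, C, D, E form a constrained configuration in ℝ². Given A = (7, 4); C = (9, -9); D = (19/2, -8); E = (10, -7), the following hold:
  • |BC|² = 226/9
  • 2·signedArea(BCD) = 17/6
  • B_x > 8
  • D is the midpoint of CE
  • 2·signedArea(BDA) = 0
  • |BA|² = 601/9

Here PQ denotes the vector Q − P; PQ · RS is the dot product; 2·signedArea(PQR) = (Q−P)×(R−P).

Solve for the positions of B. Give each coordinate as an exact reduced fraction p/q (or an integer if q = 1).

1. B_x = 26/3  [2·signedArea(BDA) = 0 ∩ 2·signedArea(BCD) = 17/6]
2. B_y = -4  [2·signedArea(BDA) = 0 ∩ 2·signedArea(BCD) = 17/6]
   → B = (26/3, -4)

B = (26/3, -4)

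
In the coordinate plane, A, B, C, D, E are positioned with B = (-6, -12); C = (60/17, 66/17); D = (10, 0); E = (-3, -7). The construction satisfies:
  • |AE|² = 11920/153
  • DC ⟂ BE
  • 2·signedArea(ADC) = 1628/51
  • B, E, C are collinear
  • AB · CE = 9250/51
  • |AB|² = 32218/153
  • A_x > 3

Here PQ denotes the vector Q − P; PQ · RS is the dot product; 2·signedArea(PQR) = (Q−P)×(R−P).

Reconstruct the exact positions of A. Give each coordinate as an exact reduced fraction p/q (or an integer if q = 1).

A = (179/51, -53/51)

1. A_x = 179/51  [line -66/17·x + -110/17·y + 352/51 = 0 ∩ |AB|² = 32218/153]
2. A_y = -53/51  [line -66/17·x + -110/17·y + 352/51 = 0 ∩ |AB|² = 32218/153]
   → A = (179/51, -53/51)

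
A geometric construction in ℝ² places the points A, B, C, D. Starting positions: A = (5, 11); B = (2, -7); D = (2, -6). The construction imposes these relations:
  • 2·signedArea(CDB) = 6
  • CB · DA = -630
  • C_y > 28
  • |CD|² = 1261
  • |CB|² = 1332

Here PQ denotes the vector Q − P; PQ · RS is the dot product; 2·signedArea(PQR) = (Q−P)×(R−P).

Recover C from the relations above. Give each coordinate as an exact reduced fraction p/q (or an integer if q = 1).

C = (8, 29)

1. C_x = 8  [CB · DA = -630 ∩ 2·signedArea(CDB) = 6]
2. C_y = 29  [CB · DA = -630 ∩ 2·signedArea(CDB) = 6]
   → C = (8, 29)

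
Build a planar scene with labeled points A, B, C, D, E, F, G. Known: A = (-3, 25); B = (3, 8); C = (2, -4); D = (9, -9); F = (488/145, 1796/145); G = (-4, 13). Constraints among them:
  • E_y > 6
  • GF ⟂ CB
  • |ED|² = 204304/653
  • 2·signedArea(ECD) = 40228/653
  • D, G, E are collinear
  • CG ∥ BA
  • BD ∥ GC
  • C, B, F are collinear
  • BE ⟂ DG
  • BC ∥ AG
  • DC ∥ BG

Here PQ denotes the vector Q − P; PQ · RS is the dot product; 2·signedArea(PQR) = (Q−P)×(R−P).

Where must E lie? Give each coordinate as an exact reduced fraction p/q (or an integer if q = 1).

E = (1/653, 4067/653)

1. E_x = 1/653  [D, G, E are collinear ∩ BE ⟂ DG]
2. E_y = 4067/653  [D, G, E are collinear ∩ BE ⟂ DG]
   → E = (1/653, 4067/653)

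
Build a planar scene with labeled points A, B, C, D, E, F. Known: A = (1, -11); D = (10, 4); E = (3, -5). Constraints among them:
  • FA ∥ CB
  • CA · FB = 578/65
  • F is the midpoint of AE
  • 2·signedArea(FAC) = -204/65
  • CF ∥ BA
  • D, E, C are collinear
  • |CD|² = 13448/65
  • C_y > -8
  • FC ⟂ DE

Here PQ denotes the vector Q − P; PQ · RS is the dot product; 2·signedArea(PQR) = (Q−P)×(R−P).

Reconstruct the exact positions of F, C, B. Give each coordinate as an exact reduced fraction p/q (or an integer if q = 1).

1. F_x = 2  [F is the midpoint of AE]
2. F_y = -8  [F is the midpoint of AE]
   → F = (2, -8)
3. C_x = 76/65  [D, E, C are collinear ∩ FC ⟂ DE]
4. C_y = -478/65  [D, E, C are collinear ∩ FC ⟂ DE]
   → C = (76/65, -478/65)
5. B_x = 11/65  [CF ∥ BA ∩ FA ∥ CB]
6. B_y = -673/65  [CF ∥ BA ∩ FA ∥ CB]
   → B = (11/65, -673/65)

B = (11/65, -673/65)
C = (76/65, -478/65)
F = (2, -8)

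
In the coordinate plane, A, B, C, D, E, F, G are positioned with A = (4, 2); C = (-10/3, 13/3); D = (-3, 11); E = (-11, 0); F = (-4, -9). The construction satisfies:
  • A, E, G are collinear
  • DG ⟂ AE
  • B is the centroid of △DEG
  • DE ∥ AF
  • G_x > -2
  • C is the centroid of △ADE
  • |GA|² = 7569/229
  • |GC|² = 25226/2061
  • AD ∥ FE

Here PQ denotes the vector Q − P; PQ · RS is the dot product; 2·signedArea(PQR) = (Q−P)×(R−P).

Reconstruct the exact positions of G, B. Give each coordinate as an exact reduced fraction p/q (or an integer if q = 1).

1. G_x = -389/229  [A, E, G are collinear ∩ DG ⟂ AE]
2. G_y = 284/229  [A, E, G are collinear ∩ DG ⟂ AE]
   → G = (-389/229, 284/229)
3. B_x = -3595/687  [B is the centroid of △DEG]
4. B_y = 2803/687  [B is the centroid of △DEG]
   → B = (-3595/687, 2803/687)

B = (-3595/687, 2803/687)
G = (-389/229, 284/229)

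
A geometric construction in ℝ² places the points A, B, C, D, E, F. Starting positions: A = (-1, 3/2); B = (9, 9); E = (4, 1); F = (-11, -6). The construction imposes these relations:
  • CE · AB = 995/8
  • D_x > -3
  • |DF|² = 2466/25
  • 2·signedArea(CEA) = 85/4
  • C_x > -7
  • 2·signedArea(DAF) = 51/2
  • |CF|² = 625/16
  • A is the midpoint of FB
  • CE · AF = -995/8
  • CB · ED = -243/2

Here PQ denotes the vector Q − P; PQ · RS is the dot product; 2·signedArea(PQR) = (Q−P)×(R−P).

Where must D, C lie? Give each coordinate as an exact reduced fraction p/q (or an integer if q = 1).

1. D_x = -2  [line 15/2·x + -10·y + -3 = 0 ∩ |DF|² = 2466/25]
2. D_y = -9/5  [line 15/2·x + -10·y + -3 = 0 ∩ |DF|² = 2466/25]
   → D = (-2, -9/5)
3. C_x = -6  [CE · AB = 995/8 ∩ CB · ED = -243/2]
4. C_y = -9/4  [CE · AB = 995/8 ∩ CB · ED = -243/2]
   → C = (-6, -9/4)

C = (-6, -9/4)
D = (-2, -9/5)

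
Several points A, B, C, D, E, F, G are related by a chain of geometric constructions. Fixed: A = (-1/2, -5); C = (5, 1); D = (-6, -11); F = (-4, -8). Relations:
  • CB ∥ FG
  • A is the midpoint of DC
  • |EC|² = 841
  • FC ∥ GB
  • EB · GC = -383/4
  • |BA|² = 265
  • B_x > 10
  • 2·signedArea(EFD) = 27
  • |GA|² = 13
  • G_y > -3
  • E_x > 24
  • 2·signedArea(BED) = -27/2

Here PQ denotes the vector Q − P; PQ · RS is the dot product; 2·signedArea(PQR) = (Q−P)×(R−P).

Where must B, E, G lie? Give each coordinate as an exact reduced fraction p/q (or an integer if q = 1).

B = (21/2, 7)
E = (25, 22)
G = (3/2, -2)

1. E_x = 25  [line 3·x + -2·y + -31 = 0 ∩ |EC|² = 841]
2. E_y = 22  [line 3·x + -2·y + -31 = 0 ∩ |EC|² = 841]
   → E = (25, 22)
3. B_x = 21/2  [line 33·x + -31·y + -259/2 = 0 ∩ |BA|² = 265]
4. B_y = 7  [line 33·x + -31·y + -259/2 = 0 ∩ |BA|² = 265]
   → B = (21/2, 7)
5. G_x = 3/2  [EB · GC = -383/4 ∩ FC ∥ GB]
6. G_y = -2  [EB · GC = -383/4 ∩ FC ∥ GB]
   → G = (3/2, -2)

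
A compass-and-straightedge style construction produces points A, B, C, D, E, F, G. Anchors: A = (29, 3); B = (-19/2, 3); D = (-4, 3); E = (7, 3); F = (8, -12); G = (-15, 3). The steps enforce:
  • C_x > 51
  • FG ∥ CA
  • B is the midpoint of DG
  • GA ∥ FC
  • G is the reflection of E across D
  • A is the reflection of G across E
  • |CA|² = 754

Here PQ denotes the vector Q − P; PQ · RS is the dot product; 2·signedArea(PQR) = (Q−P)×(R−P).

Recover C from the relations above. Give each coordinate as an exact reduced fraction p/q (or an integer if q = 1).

1. C_x = 52  [FG ∥ CA ∩ GA ∥ FC]
2. C_y = -12  [FG ∥ CA ∩ GA ∥ FC]
   → C = (52, -12)

C = (52, -12)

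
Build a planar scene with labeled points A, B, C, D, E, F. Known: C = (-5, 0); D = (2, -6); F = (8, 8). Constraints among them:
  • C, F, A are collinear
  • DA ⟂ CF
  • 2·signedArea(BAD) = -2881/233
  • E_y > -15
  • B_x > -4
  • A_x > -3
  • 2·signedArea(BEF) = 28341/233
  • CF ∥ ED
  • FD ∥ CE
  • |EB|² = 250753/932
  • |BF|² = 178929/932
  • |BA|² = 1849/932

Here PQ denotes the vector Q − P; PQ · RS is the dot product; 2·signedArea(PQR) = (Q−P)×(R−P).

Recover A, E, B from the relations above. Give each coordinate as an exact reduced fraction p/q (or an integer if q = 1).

A = (-606/233, 344/233)
B = (-1771/466, 172/233)
E = (-11, -14)

1. A_x = -606/233  [C, F, A are collinear ∩ DA ⟂ CF]
2. A_y = 344/233  [C, F, A are collinear ∩ DA ⟂ CF]
   → A = (-606/233, 344/233)
3. E_x = -11  [CF ∥ ED ∩ FD ∥ CE]
4. E_y = -14  [CF ∥ ED ∩ FD ∥ CE]
   → E = (-11, -14)
5. B_x = -1771/466  [2·signedArea(BAD) = -2881/233 ∩ 2·signedArea(BEF) = 28341/233]
6. B_y = 172/233  [2·signedArea(BAD) = -2881/233 ∩ 2·signedArea(BEF) = 28341/233]
   → B = (-1771/466, 172/233)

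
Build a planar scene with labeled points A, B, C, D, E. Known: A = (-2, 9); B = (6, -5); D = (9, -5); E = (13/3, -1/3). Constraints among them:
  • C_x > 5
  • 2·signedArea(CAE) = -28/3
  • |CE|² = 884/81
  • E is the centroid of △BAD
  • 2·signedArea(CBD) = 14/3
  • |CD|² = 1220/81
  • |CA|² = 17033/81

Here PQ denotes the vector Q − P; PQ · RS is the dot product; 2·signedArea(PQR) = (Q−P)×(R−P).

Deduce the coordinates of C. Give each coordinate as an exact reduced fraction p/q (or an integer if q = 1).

1. C_x = 49/9  [2·signedArea(CAE) = -28/3 ∩ 2·signedArea(CBD) = 14/3]
2. C_y = -31/9  [2·signedArea(CAE) = -28/3 ∩ 2·signedArea(CBD) = 14/3]
   → C = (49/9, -31/9)

C = (49/9, -31/9)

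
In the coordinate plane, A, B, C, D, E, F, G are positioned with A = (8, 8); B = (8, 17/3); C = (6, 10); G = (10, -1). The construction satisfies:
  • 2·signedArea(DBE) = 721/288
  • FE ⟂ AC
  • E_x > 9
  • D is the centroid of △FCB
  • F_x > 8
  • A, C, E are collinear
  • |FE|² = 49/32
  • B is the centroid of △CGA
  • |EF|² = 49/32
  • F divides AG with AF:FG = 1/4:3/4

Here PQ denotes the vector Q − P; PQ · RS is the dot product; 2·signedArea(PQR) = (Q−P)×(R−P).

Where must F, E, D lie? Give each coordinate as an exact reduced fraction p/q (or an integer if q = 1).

D = (15/2, 257/36)
E = (75/8, 53/8)
F = (17/2, 23/4)

1. F_x = 17/2  [F divides AG with AF:FG = 1/4:3/4]
2. F_y = 23/4  [F divides AG with AF:FG = 1/4:3/4]
   → F = (17/2, 23/4)
3. E_x = 75/8  [A, C, E are collinear ∩ FE ⟂ AC]
4. E_y = 53/8  [A, C, E are collinear ∩ FE ⟂ AC]
   → E = (75/8, 53/8)
5. D_x = 15/2  [D is the centroid of △FCB]
6. D_y = 257/36  [D is the centroid of △FCB]
   → D = (15/2, 257/36)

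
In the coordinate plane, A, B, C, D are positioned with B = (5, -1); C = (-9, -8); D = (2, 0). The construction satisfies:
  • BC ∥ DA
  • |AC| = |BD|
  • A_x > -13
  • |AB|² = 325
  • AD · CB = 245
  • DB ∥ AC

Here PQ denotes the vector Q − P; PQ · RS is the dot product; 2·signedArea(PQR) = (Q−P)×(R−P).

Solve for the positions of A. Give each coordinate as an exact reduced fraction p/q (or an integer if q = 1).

1. A_x = -12  [DB ∥ AC ∩ BC ∥ DA]
2. A_y = -7  [DB ∥ AC ∩ BC ∥ DA]
   → A = (-12, -7)

A = (-12, -7)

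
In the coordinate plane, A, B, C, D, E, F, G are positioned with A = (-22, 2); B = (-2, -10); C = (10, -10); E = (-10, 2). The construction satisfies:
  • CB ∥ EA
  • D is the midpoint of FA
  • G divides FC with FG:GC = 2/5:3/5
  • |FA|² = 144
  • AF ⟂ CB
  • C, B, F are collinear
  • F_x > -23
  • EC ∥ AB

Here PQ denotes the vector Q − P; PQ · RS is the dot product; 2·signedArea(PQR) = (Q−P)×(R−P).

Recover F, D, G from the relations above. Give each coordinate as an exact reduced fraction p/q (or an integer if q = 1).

1. F_x = -22  [C, B, F are collinear ∩ AF ⟂ CB]
2. F_y = -10  [C, B, F are collinear ∩ AF ⟂ CB]
   → F = (-22, -10)
3. D_x = -22  [D is the midpoint of FA]
4. D_y = -4  [D is the midpoint of FA]
   → D = (-22, -4)
5. G_x = -46/5  [G divides FC with FG:GC = 2/5:3/5]
6. G_y = -10  [G divides FC with FG:GC = 2/5:3/5]
   → G = (-46/5, -10)

D = (-22, -4)
F = (-22, -10)
G = (-46/5, -10)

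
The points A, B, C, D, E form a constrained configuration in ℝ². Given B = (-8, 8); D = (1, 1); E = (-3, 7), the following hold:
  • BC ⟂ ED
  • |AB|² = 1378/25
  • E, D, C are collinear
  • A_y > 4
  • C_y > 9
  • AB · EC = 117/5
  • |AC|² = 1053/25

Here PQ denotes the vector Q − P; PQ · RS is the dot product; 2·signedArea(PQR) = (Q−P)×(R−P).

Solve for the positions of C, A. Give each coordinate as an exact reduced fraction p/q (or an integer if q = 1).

1. C_x = -5  [E, D, C are collinear ∩ BC ⟂ ED]
2. C_y = 10  [E, D, C are collinear ∩ BC ⟂ ED]
   → C = (-5, 10)
3. A_x = -7/5  [line 2·x + -3·y + 83/5 = 0 ∩ |AB|² = 1378/25]
4. A_y = 23/5  [line 2·x + -3·y + 83/5 = 0 ∩ |AB|² = 1378/25]
   → A = (-7/5, 23/5)

A = (-7/5, 23/5)
C = (-5, 10)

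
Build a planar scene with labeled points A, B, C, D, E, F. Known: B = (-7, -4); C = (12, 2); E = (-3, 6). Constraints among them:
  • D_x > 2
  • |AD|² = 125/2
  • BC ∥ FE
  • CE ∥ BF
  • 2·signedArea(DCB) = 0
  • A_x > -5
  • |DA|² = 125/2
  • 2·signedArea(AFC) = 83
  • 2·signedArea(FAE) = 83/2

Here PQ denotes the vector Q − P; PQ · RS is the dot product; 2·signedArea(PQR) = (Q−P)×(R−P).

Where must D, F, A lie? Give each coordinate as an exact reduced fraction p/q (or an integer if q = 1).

1. F_x = -22  [BC ∥ FE ∩ CE ∥ BF]
2. F_y = 0  [BC ∥ FE ∩ CE ∥ BF]
   → F = (-22, 0)
3. A_x = -4  [2·signedArea(AFC) = 83 ∩ 2·signedArea(FAE) = 83/2]
4. A_y = 7/2  [2·signedArea(AFC) = 83 ∩ 2·signedArea(FAE) = 83/2]
   → A = (-4, 7/2)
5. D_x = 5/2  [line 6·x + -19·y + -34 = 0 ∩ |DA|² = 125/2]
6. D_y = -1  [line 6·x + -19·y + -34 = 0 ∩ |DA|² = 125/2]
   → D = (5/2, -1)

A = (-4, 7/2)
D = (5/2, -1)
F = (-22, 0)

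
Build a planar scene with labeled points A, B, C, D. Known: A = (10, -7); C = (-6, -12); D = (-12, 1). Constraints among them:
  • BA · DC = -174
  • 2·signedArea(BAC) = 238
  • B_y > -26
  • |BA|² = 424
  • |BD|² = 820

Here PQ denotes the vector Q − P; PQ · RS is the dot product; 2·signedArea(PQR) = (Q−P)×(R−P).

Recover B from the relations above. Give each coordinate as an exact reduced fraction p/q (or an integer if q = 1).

B = (0, -25)

1. B_x = 0  [2·signedArea(BAC) = 238 ∩ BA · DC = -174]
2. B_y = -25  [2·signedArea(BAC) = 238 ∩ BA · DC = -174]
   → B = (0, -25)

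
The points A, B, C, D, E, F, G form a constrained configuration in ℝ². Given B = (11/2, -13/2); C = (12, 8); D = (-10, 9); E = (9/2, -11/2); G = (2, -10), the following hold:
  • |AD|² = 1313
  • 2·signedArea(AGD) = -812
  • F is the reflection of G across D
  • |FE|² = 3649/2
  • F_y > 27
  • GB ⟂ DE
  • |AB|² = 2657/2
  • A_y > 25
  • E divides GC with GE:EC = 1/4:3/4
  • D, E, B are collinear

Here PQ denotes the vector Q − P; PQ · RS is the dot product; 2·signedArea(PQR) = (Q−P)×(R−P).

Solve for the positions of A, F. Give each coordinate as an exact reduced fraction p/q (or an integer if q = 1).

1. A_x = 22  [line -19·x + -12·y + 730 = 0 ∩ |AB|² = 2657/2]
2. A_y = 26  [line -19·x + -12·y + 730 = 0 ∩ |AB|² = 2657/2]
   → A = (22, 26)
3. F_x = -22  [F is the reflection of G across D]
4. F_y = 28  [F is the reflection of G across D]
   → F = (-22, 28)

A = (22, 26)
F = (-22, 28)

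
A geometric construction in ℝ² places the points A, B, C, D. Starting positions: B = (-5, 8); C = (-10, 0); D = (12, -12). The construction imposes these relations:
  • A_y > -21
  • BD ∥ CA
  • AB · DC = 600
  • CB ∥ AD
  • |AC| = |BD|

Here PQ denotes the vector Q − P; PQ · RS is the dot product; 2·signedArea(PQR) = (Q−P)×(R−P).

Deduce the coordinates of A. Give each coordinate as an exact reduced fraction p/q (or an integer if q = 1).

A = (7, -20)

1. A_x = 7  [CB ∥ AD ∩ BD ∥ CA]
2. A_y = -20  [CB ∥ AD ∩ BD ∥ CA]
   → A = (7, -20)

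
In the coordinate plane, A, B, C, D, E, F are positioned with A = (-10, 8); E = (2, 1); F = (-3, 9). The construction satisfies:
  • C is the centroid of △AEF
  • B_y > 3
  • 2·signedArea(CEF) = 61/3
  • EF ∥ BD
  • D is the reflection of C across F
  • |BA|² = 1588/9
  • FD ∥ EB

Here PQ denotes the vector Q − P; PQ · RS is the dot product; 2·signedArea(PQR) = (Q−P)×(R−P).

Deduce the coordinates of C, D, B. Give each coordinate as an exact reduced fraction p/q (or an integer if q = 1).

B = (8/3, 4)
C = (-11/3, 6)
D = (-7/3, 12)

1. C_x = -11/3  [C is the centroid of △AEF]
2. C_y = 6  [C is the centroid of △AEF]
   → C = (-11/3, 6)
3. D_x = -7/3  [D is the reflection of C across F]
4. D_y = 12  [D is the reflection of C across F]
   → D = (-7/3, 12)
5. B_x = 8/3  [EF ∥ BD ∩ FD ∥ EB]
6. B_y = 4  [EF ∥ BD ∩ FD ∥ EB]
   → B = (8/3, 4)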